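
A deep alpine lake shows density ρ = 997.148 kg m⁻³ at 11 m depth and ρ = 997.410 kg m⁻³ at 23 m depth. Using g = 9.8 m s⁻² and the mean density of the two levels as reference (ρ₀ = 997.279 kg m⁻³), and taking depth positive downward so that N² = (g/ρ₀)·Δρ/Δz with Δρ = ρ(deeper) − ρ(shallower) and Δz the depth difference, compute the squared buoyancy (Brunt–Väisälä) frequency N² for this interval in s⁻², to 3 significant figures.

2.15 × 10⁻⁴ s⁻²

Δρ = 997.410 − 997.148 = 0.262 kg m⁻³ over Δz = 23 − 11 = 12 m.
N² = (9.8/997.279) × (0.262/12) = 2.1455 × 10⁻⁴ s⁻² ≈ 2.15 × 10⁻⁴ s⁻².
N² > 0, so the interval is statically stable.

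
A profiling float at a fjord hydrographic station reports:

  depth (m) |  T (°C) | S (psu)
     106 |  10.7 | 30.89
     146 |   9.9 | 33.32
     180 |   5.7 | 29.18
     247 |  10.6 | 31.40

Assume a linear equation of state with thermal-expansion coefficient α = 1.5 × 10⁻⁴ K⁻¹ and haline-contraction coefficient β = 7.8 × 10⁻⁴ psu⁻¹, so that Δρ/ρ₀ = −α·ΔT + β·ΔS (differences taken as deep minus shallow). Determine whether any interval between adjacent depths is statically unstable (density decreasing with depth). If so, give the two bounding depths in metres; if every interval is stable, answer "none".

146–180 m

Evaluate Δρ/ρ₀ = −αΔT + βΔS across each adjacent pair:
  106–146 m: −αΔT+βΔS = −(1.5 × 10⁻⁴)(-0.8)+(7.8 × 10⁻⁴)(+2.43) = 2.0 × 10⁻³ → stable
  146–180 m: −αΔT+βΔS = −(1.5 × 10⁻⁴)(-4.2)+(7.8 × 10⁻⁴)(-4.14) = -2.6 × 10⁻³ → UNSTABLE
  180–247 m: −αΔT+βΔS = −(1.5 × 10⁻⁴)(+4.9)+(7.8 × 10⁻⁴)(+2.22) = 1.0 × 10⁻³ → stable
The 146–180 m interval has Δρ < 0: lighter water underlies denser water.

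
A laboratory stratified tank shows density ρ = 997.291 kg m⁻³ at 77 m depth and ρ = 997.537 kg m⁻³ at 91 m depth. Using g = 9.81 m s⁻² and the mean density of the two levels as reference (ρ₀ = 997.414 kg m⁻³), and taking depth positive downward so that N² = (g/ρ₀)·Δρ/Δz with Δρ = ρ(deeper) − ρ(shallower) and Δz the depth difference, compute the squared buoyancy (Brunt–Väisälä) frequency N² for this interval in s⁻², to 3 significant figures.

Δρ = 997.537 − 997.291 = 0.246 kg m⁻³ over Δz = 91 − 77 = 14 m.
N² = (9.81/997.414) × (0.246/14) = 1.7282 × 10⁻⁴ s⁻² ≈ 1.73 × 10⁻⁴ s⁻².
A positive N² confirms static stability across the interval.

1.73 × 10⁻⁴ s⁻²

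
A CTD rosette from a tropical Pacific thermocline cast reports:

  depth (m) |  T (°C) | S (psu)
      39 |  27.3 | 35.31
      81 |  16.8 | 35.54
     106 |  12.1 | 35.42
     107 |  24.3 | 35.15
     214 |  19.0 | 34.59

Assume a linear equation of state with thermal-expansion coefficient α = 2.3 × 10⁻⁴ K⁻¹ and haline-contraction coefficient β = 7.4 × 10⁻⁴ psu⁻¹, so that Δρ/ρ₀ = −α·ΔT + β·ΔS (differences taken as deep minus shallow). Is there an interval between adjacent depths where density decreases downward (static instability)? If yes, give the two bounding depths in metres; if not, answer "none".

Evaluate Δρ/ρ₀ = −αΔT + βΔS across each adjacent pair:
  39–81 m: −αΔT+βΔS = −(2.3 × 10⁻⁴)(-10.5)+(7.4 × 10⁻⁴)(+0.23) = 2.6 × 10⁻³ → stable
  81–106 m: −αΔT+βΔS = −(2.3 × 10⁻⁴)(-4.7)+(7.4 × 10⁻⁴)(-0.12) = 9.9 × 10⁻⁴ → stable
  106–107 m: −αΔT+βΔS = −(2.3 × 10⁻⁴)(+12.2)+(7.4 × 10⁻⁴)(-0.27) = -3.0 × 10⁻³ → UNSTABLE
  107–214 m: −αΔT+βΔS = −(2.3 × 10⁻⁴)(-5.3)+(7.4 × 10⁻⁴)(-0.56) = 8.0 × 10⁻⁴ → stable
The 106–107 m interval has Δρ < 0: lighter water underlies denser water.

106–107 m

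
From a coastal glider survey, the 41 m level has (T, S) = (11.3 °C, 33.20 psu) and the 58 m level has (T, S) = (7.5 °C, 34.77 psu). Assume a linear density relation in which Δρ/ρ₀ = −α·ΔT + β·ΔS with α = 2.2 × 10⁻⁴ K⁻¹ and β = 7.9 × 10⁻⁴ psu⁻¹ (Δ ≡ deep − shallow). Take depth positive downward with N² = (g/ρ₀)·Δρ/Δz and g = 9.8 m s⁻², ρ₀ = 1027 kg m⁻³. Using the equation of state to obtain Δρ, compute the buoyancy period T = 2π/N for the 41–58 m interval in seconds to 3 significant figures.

ΔT = -3.8 K, ΔS = +1.57 psu (deep − shallow).
Δρ/ρ₀ = −αΔT + βΔS = 8.36 × 10⁻⁴ + 1.2403 × 10⁻³ = 2.0763 × 10⁻³, so Δρ ≈ 2.132 kg m⁻³.
N² = (g/ρ₀)·Δρ/Δz = g·(Δρ/ρ₀)/Δz = 9.8 × 2.0763 × 10⁻³ / 17 = 1.1969 × 10⁻³ s⁻².
N = √(1.1969 × 10⁻³) = 0.034596 rad s⁻¹ → T = 2π/N = 181.62 s ≈ 182 s.

182 s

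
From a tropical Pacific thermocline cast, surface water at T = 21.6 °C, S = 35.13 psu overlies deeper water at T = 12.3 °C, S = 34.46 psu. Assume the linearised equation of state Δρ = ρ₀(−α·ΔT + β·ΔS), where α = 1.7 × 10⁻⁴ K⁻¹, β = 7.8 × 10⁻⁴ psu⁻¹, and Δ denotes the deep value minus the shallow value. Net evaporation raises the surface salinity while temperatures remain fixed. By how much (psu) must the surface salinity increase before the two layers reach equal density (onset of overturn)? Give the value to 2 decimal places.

1.36 psu

Neutral buoyancy requires −α(T_deep − T_surf) + β(S_deep − S_surf′) = 0.
S_surf′ = S_deep − (α/β)·ΔT = 34.46 − (1.7 × 10⁻⁴/7.8 × 10⁻⁴)·(-9.3) = 36.4869 psu.
Increase required: 36.4869 − 35.13 = 1.3569 psu.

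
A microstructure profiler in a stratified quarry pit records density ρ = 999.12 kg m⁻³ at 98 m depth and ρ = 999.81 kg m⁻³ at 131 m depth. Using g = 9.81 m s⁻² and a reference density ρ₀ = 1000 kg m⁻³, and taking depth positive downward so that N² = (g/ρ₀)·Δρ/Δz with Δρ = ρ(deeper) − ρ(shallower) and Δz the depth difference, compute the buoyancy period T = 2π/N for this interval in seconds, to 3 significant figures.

Δρ = 999.81 − 999.12 = 0.69 kg m⁻³ over Δz = 131 − 98 = 33 m.
N² = (9.81/1000) × (0.69/33) = 2.0512 × 10⁻⁴ s⁻².
N = √(2.0512 × 10⁻⁴) = 0.014322 rad s⁻¹, so T = 2π/N = 438.71 s ≈ 439 s.

439 s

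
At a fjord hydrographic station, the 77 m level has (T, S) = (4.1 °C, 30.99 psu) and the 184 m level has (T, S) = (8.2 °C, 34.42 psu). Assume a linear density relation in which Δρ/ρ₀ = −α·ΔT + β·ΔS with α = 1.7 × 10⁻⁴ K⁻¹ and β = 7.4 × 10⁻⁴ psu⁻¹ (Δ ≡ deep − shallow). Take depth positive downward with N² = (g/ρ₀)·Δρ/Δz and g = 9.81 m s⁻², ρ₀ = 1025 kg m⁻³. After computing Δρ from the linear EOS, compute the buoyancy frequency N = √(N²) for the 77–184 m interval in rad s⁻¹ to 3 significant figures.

ΔT = +4.1 K, ΔS = +3.43 psu (deep − shallow).
Δρ/ρ₀ = −αΔT + βΔS = -6.97 × 10⁻⁴ + 2.5382 × 10⁻³ = 1.8412 × 10⁻³, so Δρ ≈ 1.887 kg m⁻³.
N² = (g/ρ₀)·Δρ/Δz = g·(Δρ/ρ₀)/Δz = 9.81 × 1.8412 × 10⁻³ / 107 = 1.6881 × 10⁻⁴ s⁻².
N = √(1.6881 × 10⁻⁴) = 0.012993 rad s⁻¹ ≈ 0.0130 rad s⁻¹.

0.0130 rad s⁻¹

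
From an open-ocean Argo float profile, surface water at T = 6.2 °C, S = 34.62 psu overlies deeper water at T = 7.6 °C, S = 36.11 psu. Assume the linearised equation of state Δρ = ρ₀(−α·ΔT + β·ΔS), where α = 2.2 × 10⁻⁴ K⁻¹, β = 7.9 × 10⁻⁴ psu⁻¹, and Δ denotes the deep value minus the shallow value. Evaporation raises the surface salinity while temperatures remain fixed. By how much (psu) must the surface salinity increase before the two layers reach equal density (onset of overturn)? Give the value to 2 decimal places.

1.10 psu

Neutral buoyancy requires −α(T_deep − T_surf) + β(S_deep − S_surf′) = 0.
S_surf′ = S_deep − (α/β)·ΔT = 36.11 − (2.2 × 10⁻⁴/7.9 × 10⁻⁴)·(+1.4) = 35.7201 psu.
Increase required: 35.7201 − 34.62 = 1.1001 psu.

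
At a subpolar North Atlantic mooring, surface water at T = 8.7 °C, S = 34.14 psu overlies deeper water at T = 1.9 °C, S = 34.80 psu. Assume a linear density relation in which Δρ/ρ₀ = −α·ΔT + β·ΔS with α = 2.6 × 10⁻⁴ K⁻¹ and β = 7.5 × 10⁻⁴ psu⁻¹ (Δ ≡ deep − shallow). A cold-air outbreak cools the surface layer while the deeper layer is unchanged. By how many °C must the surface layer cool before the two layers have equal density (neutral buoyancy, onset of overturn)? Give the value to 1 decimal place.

8.7 °C

Neutral buoyancy requires Δρ = 0, i.e. −α(T_deep − T_surf′) + β(S_deep − S_surf) = 0.
T_surf′ = T_deep − (β/α)·ΔS = 1.9 − (7.5 × 10⁻⁴/2.6 × 10⁻⁴)·(+0.66) = -0.004 °C.
Cooling required: 8.7 − (-0.004) = 8.704 °C.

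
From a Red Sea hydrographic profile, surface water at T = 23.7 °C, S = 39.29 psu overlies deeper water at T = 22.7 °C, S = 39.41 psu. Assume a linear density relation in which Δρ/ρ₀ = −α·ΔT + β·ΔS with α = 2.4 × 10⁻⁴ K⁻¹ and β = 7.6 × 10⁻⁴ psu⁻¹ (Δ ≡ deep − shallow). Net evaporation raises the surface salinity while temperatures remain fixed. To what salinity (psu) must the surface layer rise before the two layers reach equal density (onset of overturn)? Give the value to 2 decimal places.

Neutral buoyancy requires −α(T_deep − T_surf) + β(S_deep − S_surf′) = 0.
S_surf′ = S_deep − (α/β)·ΔT = 39.41 − (2.4 × 10⁻⁴/7.6 × 10⁻⁴)·(-1.0) = 39.7258 psu.
Increase required: 39.7258 − 39.29 = 0.4358 psu.

39.73 psu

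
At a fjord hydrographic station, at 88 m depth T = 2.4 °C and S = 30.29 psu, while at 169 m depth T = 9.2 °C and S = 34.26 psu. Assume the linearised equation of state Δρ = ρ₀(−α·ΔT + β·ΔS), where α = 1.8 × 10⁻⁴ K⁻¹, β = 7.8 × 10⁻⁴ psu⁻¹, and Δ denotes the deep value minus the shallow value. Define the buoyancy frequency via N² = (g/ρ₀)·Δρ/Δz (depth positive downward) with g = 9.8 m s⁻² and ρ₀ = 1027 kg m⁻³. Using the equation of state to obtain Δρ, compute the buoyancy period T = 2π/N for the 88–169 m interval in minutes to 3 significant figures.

ΔT = +6.8 K, ΔS = +3.97 psu (deep − shallow).
Δρ/ρ₀ = −αΔT + βΔS = -1.224 × 10⁻³ + 3.0966 × 10⁻³ = 1.8726 × 10⁻³, so Δρ ≈ 1.923 kg m⁻³.
N² = (g/ρ₀)·Δρ/Δz = g·(Δρ/ρ₀)/Δz = 9.8 × 1.8726 × 10⁻³ / 81 = 2.2656 × 10⁻⁴ s⁻².
N = √(2.2656 × 10⁻⁴) = 0.015052 rad s⁻¹ → T = 2π/N = 417.43 s = 6.9572 min ≈ 6.96 min.

6.96 min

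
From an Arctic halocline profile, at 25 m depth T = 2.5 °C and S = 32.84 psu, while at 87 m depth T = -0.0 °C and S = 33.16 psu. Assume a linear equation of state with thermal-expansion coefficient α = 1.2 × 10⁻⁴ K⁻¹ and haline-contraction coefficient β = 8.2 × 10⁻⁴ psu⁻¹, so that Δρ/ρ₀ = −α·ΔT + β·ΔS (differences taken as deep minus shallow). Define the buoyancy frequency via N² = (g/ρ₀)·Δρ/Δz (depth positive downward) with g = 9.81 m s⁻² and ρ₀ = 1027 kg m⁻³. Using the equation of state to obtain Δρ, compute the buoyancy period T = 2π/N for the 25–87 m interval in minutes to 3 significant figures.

11.1 min

ΔT = -2.5 K, ΔS = +0.32 psu (deep − shallow).
Δρ/ρ₀ = −αΔT + βΔS = 3.00 × 10⁻⁴ + 2.624 × 10⁻⁴ = 5.624 × 10⁻⁴, so Δρ ≈ 0.5776 kg m⁻³.
N² = (g/ρ₀)·Δρ/Δz = g·(Δρ/ρ₀)/Δz = 9.81 × 5.624 × 10⁻⁴ / 62 = 8.8986 × 10⁻⁵ s⁻².
N = √(8.8986 × 10⁻⁵) = 9.4332 × 10⁻³ rad s⁻¹ → T = 2π/N = 666.07 s = 11.101 min ≈ 11.1 min.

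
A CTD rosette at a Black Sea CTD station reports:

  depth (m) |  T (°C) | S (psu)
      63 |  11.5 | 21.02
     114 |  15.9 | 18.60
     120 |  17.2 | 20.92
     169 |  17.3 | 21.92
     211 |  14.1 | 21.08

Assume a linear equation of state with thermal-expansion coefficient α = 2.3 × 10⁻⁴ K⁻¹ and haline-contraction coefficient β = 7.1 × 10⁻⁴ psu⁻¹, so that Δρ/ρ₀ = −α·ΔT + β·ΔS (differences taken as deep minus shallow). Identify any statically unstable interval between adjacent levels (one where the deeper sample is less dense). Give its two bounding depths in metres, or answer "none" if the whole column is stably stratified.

Evaluate Δρ/ρ₀ = −αΔT + βΔS across each adjacent pair:
  63–114 m: −αΔT+βΔS = −(2.3 × 10⁻⁴)(+4.4)+(7.1 × 10⁻⁴)(-2.42) = -2.7 × 10⁻³ → UNSTABLE
  114–120 m: −αΔT+βΔS = −(2.3 × 10⁻⁴)(+1.3)+(7.1 × 10⁻⁴)(+2.32) = 1.3 × 10⁻³ → stable
  120–169 m: −αΔT+βΔS = −(2.3 × 10⁻⁴)(+0.1)+(7.1 × 10⁻⁴)(+1.00) = 6.9 × 10⁻⁴ → stable
  169–211 m: −αΔT+βΔS = −(2.3 × 10⁻⁴)(-3.2)+(7.1 × 10⁻⁴)(-0.84) = 1.4 × 10⁻⁴ → stable
The 63–114 m interval has Δρ < 0: lighter water underlies denser water.

63–114 m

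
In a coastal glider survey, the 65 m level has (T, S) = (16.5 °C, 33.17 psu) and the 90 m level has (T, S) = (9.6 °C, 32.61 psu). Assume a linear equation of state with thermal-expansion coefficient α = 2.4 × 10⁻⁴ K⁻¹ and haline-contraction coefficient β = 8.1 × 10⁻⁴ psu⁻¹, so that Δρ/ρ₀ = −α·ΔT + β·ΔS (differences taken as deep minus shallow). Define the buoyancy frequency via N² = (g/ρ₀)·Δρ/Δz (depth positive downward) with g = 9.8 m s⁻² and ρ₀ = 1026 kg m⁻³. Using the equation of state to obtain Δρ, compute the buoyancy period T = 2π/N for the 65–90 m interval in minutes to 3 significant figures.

4.82 min

ΔT = -6.9 K, ΔS = -0.56 psu (deep − shallow).
Δρ/ρ₀ = −αΔT + βΔS = 1.656 × 10⁻³ − 4.536 × 10⁻⁴ = 1.2024 × 10⁻³, so Δρ ≈ 1.234 kg m⁻³.
N² = (g/ρ₀)·Δρ/Δz = g·(Δρ/ρ₀)/Δz = 9.8 × 1.2024 × 10⁻³ / 25 = 4.7134 × 10⁻⁴ s⁻².
N = √(4.7134 × 10⁻⁴) = 0.021710 rad s⁻¹ → T = 2π/N = 289.41 s = 4.8235 min ≈ 4.82 min.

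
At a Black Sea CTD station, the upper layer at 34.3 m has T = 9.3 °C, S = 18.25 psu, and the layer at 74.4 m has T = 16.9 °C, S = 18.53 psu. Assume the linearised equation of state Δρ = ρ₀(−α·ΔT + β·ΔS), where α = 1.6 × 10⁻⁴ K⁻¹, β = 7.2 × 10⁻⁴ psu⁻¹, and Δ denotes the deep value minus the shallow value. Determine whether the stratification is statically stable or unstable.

ΔT = 16.9 − 9.3 = +7.6 K and ΔS = 18.53 − 18.25 = +0.28 psu (deep − shallow).
−αΔT = -1.216 × 10⁻³; βΔS = 2.016 × 10⁻⁴; sum Δρ/ρ₀ = -1.0144 × 10⁻³.
Δρ/ρ₀ < 0, so Δρ < 0: deeper water is lighter → statically unstable; the column would overturn.

unstable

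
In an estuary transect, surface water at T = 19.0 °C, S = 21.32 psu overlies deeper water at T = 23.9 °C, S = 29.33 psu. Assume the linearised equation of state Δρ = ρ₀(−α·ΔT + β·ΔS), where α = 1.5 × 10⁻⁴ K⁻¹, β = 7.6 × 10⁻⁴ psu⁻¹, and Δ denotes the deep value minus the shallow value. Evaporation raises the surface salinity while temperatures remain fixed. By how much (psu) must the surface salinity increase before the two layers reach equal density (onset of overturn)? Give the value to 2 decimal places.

7.04 psu

Neutral buoyancy requires −α(T_deep − T_surf) + β(S_deep − S_surf′) = 0.
S_surf′ = S_deep − (α/β)·ΔT = 29.33 − (1.5 × 10⁻⁴/7.6 × 10⁻⁴)·(+4.9) = 28.3629 psu.
Increase required: 28.3629 − 21.32 = 7.0429 psu.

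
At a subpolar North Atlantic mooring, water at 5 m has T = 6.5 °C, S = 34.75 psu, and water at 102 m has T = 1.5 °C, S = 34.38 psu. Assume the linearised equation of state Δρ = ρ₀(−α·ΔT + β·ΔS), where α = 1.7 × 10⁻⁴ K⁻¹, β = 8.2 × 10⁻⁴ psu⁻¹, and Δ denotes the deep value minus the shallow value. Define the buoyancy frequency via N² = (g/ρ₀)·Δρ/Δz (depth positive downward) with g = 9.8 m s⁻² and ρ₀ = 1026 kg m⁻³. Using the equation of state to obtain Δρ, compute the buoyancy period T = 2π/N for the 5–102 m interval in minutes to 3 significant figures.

ΔT = -5.0 K, ΔS = -0.37 psu (deep − shallow).
Δρ/ρ₀ = −αΔT + βΔS = 8.50 × 10⁻⁴ − 3.034 × 10⁻⁴ = 5.466 × 10⁻⁴, so Δρ ≈ 0.5608 kg m⁻³.
N² = (g/ρ₀)·Δρ/Δz = g·(Δρ/ρ₀)/Δz = 9.8 × 5.466 × 10⁻⁴ / 97 = 5.5224 × 10⁻⁵ s⁻².
N = √(5.5224 × 10⁻⁵) = 7.4313 × 10⁻³ rad s⁻¹ → T = 2π/N = 845.50 s = 14.092 min ≈ 14.1 min.

14.1 min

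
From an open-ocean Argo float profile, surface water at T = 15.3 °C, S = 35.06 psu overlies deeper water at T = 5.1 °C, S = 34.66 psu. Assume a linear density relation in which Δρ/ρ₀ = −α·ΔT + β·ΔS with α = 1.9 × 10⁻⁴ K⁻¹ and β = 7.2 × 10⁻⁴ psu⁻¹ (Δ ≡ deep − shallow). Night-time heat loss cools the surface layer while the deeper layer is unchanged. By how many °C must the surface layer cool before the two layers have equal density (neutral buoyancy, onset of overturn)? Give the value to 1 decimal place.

Neutral buoyancy requires Δρ = 0, i.e. −α(T_deep − T_surf′) + β(S_deep − S_surf) = 0.
T_surf′ = T_deep − (β/α)·ΔS = 5.1 − (7.2 × 10⁻⁴/1.9 × 10⁻⁴)·(-0.40) = 6.616 °C.
Cooling required: 15.3 − (6.616) = 8.684 °C.

8.7 °C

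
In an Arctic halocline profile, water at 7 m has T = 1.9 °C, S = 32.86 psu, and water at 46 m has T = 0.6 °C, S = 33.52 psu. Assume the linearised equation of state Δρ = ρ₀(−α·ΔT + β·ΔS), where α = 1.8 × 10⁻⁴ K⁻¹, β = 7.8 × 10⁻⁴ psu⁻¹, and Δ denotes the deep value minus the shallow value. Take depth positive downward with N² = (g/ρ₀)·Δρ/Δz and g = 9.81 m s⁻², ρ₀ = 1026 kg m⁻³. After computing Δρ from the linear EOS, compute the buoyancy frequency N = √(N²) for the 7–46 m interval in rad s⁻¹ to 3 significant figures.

0.0137 rad s⁻¹

ΔT = -1.3 K, ΔS = +0.66 psu (deep − shallow).
Δρ/ρ₀ = −αΔT + βΔS = 2.34 × 10⁻⁴ + 5.148 × 10⁻⁴ = 7.488 × 10⁻⁴, so Δρ ≈ 0.7683 kg m⁻³.
N² = (g/ρ₀)·Δρ/Δz = g·(Δρ/ρ₀)/Δz = 9.81 × 7.488 × 10⁻⁴ / 39 = 1.8835 × 10⁻⁴ s⁻².
N = √(1.8835 × 10⁻⁴) = 0.013724 rad s⁻¹ ≈ 0.0137 rad s⁻¹.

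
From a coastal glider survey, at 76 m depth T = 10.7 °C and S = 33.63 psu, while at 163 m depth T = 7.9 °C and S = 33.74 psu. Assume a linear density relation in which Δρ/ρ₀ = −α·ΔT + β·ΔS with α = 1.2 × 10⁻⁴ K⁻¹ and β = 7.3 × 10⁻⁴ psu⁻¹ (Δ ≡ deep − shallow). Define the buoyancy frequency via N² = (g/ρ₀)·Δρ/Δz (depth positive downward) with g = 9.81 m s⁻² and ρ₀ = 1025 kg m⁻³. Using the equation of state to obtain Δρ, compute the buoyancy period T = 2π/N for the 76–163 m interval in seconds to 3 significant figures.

917 s

ΔT = -2.8 K, ΔS = +0.11 psu (deep − shallow).
Δρ/ρ₀ = −αΔT + βΔS = 3.36 × 10⁻⁴ + 8.03 × 10⁻⁵ = 4.163 × 10⁻⁴, so Δρ ≈ 0.4267 kg m⁻³.
N² = (g/ρ₀)·Δρ/Δz = g·(Δρ/ρ₀)/Δz = 9.81 × 4.163 × 10⁻⁴ / 87 = 4.6941 × 10⁻⁵ s⁻².
N = √(4.6941 × 10⁻⁵) = 6.8514 × 10⁻³ rad s⁻¹ → T = 2π/N = 917.07 s ≈ 917 s.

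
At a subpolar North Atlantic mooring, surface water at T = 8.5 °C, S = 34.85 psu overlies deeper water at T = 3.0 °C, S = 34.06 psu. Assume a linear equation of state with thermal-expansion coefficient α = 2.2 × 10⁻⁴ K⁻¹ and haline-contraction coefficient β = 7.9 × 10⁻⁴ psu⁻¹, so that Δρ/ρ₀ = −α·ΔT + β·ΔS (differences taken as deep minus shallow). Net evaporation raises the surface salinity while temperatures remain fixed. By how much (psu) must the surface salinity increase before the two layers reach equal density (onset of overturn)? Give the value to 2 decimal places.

Neutral buoyancy requires −α(T_deep − T_surf) + β(S_deep − S_surf′) = 0.
S_surf′ = S_deep − (α/β)·ΔT = 34.06 − (2.2 × 10⁻⁴/7.9 × 10⁻⁴)·(-5.5) = 35.5916 psu.
Increase required: 35.5916 − 34.85 = 0.7416 psu.

0.74 psu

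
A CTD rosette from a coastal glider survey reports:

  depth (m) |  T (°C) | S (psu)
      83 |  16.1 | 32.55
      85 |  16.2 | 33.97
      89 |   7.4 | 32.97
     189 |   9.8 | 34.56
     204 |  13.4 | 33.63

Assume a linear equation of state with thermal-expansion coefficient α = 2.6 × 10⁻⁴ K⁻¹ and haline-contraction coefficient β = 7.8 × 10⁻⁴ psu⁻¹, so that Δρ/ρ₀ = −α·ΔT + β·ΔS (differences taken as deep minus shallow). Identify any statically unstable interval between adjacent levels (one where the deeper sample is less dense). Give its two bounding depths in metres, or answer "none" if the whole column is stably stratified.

Evaluate Δρ/ρ₀ = −αΔT + βΔS across each adjacent pair:
  83–85 m: −αΔT+βΔS = −(2.6 × 10⁻⁴)(+0.1)+(7.8 × 10⁻⁴)(+1.42) = 1.1 × 10⁻³ → stable
  85–89 m: −αΔT+βΔS = −(2.6 × 10⁻⁴)(-8.8)+(7.8 × 10⁻⁴)(-1.00) = 1.5 × 10⁻³ → stable
  89–189 m: −αΔT+βΔS = −(2.6 × 10⁻⁴)(+2.4)+(7.8 × 10⁻⁴)(+1.59) = 6.2 × 10⁻⁴ → stable
  189–204 m: −αΔT+βΔS = −(2.6 × 10⁻⁴)(+3.6)+(7.8 × 10⁻⁴)(-0.93) = -1.7 × 10⁻³ → UNSTABLE
The 189–204 m interval has Δρ < 0: lighter water underlies denser water.

189–204 m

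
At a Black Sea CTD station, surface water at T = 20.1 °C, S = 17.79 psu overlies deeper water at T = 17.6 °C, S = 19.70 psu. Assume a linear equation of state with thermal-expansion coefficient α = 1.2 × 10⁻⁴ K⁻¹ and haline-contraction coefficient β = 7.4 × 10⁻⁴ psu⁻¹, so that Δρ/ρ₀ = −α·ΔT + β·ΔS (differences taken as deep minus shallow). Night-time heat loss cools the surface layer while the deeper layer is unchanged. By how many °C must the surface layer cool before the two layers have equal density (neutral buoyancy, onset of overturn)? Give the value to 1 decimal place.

14.3 °C

Neutral buoyancy requires Δρ = 0, i.e. −α(T_deep − T_surf′) + β(S_deep − S_surf) = 0.
T_surf′ = T_deep − (β/α)·ΔS = 17.6 − (7.4 × 10⁻⁴/1.2 × 10⁻⁴)·(+1.91) = 5.822 °C.
Cooling required: 20.1 − (5.822) = 14.278 °C.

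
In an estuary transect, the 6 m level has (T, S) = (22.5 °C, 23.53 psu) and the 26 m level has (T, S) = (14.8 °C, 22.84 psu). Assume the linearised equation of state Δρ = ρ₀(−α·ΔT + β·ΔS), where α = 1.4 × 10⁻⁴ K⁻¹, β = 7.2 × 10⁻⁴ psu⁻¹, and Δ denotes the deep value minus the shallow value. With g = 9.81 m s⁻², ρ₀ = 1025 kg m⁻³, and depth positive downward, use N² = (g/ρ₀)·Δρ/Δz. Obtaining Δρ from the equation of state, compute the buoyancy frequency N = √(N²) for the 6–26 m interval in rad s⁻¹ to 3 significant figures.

0.0169 rad s⁻¹

ΔT = -7.7 K, ΔS = -0.69 psu (deep − shallow).
Δρ/ρ₀ = −αΔT + βΔS = 1.078 × 10⁻³ − 4.968 × 10⁻⁴ = 5.812 × 10⁻⁴, so Δρ ≈ 0.5957 kg m⁻³.
N² = (g/ρ₀)·Δρ/Δz = g·(Δρ/ρ₀)/Δz = 9.81 × 5.812 × 10⁻⁴ / 20 = 2.8508 × 10⁻⁴ s⁻².
N = √(2.8508 × 10⁻⁴) = 0.016884 rad s⁻¹ ≈ 0.0169 rad s⁻¹.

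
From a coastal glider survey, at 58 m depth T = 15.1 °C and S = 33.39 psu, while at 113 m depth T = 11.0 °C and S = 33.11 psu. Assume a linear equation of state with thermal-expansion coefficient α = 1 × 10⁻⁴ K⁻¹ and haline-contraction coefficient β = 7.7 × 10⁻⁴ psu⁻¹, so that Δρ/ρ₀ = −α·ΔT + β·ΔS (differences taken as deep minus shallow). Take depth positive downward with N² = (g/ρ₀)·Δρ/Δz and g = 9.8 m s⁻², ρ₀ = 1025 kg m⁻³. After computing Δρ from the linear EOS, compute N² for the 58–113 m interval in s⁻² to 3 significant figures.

ΔT = -4.1 K, ΔS = -0.28 psu (deep − shallow).
Δρ/ρ₀ = −αΔT + βΔS = 4.10 × 10⁻⁴ − 2.156 × 10⁻⁴ = 1.944 × 10⁻⁴, so Δρ ≈ 0.1993 kg m⁻³.
N² = (g/ρ₀)·Δρ/Δz = g·(Δρ/ρ₀)/Δz = 9.8 × 1.944 × 10⁻⁴ / 55 = 3.4639 × 10⁻⁵ s⁻² ≈ 3.46 × 10⁻⁵ s⁻².

3.46 × 10⁻⁵ s⁻²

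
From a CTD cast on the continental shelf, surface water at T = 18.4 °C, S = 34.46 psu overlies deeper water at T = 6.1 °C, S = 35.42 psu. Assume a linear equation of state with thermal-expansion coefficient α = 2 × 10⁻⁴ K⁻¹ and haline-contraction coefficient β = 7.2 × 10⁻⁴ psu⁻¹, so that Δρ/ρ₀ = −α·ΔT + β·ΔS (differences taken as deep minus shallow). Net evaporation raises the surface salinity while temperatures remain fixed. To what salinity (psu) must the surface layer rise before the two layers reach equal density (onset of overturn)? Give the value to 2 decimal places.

Neutral buoyancy requires −α(T_deep − T_surf) + β(S_deep − S_surf′) = 0.
S_surf′ = S_deep − (α/β)·ΔT = 35.42 − (2 × 10⁻⁴/7.2 × 10⁻⁴)·(-12.3) = 38.8367 psu.
Increase required: 38.8367 − 34.46 = 4.3767 psu.

38.84 psu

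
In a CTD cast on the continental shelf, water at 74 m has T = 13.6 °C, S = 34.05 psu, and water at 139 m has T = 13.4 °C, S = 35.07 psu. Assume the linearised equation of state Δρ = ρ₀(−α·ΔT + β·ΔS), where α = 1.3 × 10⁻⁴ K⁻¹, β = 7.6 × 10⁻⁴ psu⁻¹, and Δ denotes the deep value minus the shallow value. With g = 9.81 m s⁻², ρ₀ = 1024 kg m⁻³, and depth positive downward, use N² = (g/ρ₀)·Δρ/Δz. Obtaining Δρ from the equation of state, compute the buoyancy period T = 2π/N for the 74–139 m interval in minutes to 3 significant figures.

9.52 min

ΔT = -0.2 K, ΔS = +1.02 psu (deep − shallow).
Δρ/ρ₀ = −αΔT + βΔS = 2.60 × 10⁻⁵ + 7.752 × 10⁻⁴ = 8.012 × 10⁻⁴, so Δρ ≈ 0.8204 kg m⁻³.
N² = (g/ρ₀)·Δρ/Δz = g·(Δρ/ρ₀)/Δz = 9.81 × 8.012 × 10⁻⁴ / 65 = 1.2092 × 10⁻⁴ s⁻².
N = √(1.2092 × 10⁻⁴) = 0.010996 rad s⁻¹ → T = 2π/N = 571.41 s = 9.5235 min ≈ 9.52 min.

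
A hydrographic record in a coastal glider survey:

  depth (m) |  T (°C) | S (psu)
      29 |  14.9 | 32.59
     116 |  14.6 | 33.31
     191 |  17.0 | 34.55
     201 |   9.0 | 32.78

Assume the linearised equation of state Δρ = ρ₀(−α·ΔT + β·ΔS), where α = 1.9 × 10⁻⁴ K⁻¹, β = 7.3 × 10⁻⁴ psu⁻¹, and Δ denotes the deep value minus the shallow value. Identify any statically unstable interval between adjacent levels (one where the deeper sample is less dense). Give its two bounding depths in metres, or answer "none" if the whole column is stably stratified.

Evaluate Δρ/ρ₀ = −αΔT + βΔS across each adjacent pair:
  29–116 m: −αΔT+βΔS = −(1.9 × 10⁻⁴)(-0.3)+(7.3 × 10⁻⁴)(+0.72) = 5.8 × 10⁻⁴ → stable
  116–191 m: −αΔT+βΔS = −(1.9 × 10⁻⁴)(+2.4)+(7.3 × 10⁻⁴)(+1.24) = 4.5 × 10⁻⁴ → stable
  191–201 m: −αΔT+βΔS = −(1.9 × 10⁻⁴)(-8.0)+(7.3 × 10⁻⁴)(-1.77) = 2.3 × 10⁻⁴ → stable
Every interval has Δρ > 0: the column is stably stratified throughout.

none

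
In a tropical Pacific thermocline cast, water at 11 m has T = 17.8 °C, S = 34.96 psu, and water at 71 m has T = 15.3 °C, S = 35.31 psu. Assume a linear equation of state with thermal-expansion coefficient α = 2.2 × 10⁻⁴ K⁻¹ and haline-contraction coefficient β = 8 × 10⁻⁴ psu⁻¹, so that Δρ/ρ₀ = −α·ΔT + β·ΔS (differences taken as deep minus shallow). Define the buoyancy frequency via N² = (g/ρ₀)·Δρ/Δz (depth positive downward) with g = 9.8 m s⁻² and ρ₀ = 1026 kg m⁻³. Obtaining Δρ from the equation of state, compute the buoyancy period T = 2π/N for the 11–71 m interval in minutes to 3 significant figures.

8.99 min

ΔT = -2.5 K, ΔS = +0.35 psu (deep − shallow).
Δρ/ρ₀ = −αΔT + βΔS = 5.50 × 10⁻⁴ + 2.80 × 10⁻⁴ = 8.30 × 10⁻⁴, so Δρ ≈ 0.8516 kg m⁻³.
N² = (g/ρ₀)·Δρ/Δz = g·(Δρ/ρ₀)/Δz = 9.8 × 8.30 × 10⁻⁴ / 60 = 1.3557 × 10⁻⁴ s⁻².
N = √(1.3557 × 10⁻⁴) = 0.011643 rad s⁻¹ → T = 2π/N = 539.65 s = 8.9942 min ≈ 8.99 min.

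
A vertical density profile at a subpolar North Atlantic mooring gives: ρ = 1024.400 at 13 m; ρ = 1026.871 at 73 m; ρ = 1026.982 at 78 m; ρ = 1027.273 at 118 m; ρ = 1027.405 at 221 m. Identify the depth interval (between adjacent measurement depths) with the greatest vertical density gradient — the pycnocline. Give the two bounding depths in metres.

13–73 m

Compute the density gradient over each adjacent pair:
  13–73 m: Δρ/Δz = 2.471/60 = 0.041 kg m⁻⁴
  73–78 m: Δρ/Δz = 0.111/5 = 0.022 kg m⁻⁴
  78–118 m: Δρ/Δz = 0.291/40 = 7.3 × 10⁻³ kg m⁻⁴
  118–221 m: Δρ/Δz = 0.132/103 = 1.3 × 10⁻³ kg m⁻⁴
The largest gradient is in the 13–73 m interval — the pycnocline.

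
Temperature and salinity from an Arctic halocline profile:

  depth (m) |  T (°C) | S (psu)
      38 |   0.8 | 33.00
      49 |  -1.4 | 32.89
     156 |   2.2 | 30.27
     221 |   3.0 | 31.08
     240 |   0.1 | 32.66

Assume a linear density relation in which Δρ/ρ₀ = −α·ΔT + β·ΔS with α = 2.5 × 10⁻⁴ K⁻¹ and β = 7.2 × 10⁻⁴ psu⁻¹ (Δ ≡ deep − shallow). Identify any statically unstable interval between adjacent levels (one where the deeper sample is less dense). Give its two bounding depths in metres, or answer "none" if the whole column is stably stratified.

Evaluate Δρ/ρ₀ = −αΔT + βΔS across each adjacent pair:
  38–49 m: −αΔT+βΔS = −(2.5 × 10⁻⁴)(-2.2)+(7.2 × 10⁻⁴)(-0.11) = 4.7 × 10⁻⁴ → stable
  49–156 m: −αΔT+βΔS = −(2.5 × 10⁻⁴)(+3.6)+(7.2 × 10⁻⁴)(-2.62) = -2.8 × 10⁻³ → UNSTABLE
  156–221 m: −αΔT+βΔS = −(2.5 × 10⁻⁴)(+0.8)+(7.2 × 10⁻⁴)(+0.81) = 3.8 × 10⁻⁴ → stable
  221–240 m: −αΔT+βΔS = −(2.5 × 10⁻⁴)(-2.9)+(7.2 × 10⁻⁴)(+1.58) = 1.9 × 10⁻³ → stable
The 49–156 m interval has Δρ < 0: lighter water underlies denser water.

49–156 m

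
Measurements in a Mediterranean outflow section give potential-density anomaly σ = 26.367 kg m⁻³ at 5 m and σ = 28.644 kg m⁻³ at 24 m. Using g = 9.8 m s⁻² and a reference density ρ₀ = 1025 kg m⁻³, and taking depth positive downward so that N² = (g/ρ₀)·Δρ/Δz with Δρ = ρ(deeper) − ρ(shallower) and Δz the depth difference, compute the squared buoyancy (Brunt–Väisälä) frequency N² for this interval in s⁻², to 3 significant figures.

1.15 × 10⁻³ s⁻²

Δρ = 1028.644 − 1026.367 = 2.277 kg m⁻³ over Δz = 24 − 5 = 19 m.
N² = (9.8/1025) × (2.277/19) = 1.1458 × 10⁻³ s⁻² ≈ 1.15 × 10⁻³ s⁻².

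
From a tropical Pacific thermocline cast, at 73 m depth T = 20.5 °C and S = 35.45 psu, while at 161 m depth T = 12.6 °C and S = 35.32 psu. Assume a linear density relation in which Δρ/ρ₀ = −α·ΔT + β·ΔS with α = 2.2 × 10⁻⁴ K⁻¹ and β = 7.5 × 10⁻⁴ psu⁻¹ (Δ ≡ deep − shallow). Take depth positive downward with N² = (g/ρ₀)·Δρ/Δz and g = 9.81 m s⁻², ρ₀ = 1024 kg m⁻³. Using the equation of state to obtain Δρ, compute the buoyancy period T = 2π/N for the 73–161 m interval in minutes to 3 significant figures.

7.74 min

ΔT = -7.9 K, ΔS = -0.13 psu (deep − shallow).
Δρ/ρ₀ = −αΔT + βΔS = 1.738 × 10⁻³ − 9.75 × 10⁻⁵ = 1.6405 × 10⁻³, so Δρ ≈ 1.680 kg m⁻³.
N² = (g/ρ₀)·Δρ/Δz = g·(Δρ/ρ₀)/Δz = 9.81 × 1.6405 × 10⁻³ / 88 = 1.8288 × 10⁻⁴ s⁻².
N = √(1.8288 × 10⁻⁴) = 0.013523 rad s⁻¹ → T = 2π/N = 464.63 s = 7.7438 min ≈ 7.74 min.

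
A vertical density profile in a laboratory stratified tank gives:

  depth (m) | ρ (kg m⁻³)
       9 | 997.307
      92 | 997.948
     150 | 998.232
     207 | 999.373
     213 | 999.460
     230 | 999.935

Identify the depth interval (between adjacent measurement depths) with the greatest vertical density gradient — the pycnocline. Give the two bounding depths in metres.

213–230 m

Compute the density gradient over each adjacent pair:
  9–92 m: Δρ/Δz = 0.641/83 = 7.7 × 10⁻³ kg m⁻⁴
  92–150 m: Δρ/Δz = 0.284/58 = 4.9 × 10⁻³ kg m⁻⁴
  150–207 m: Δρ/Δz = 1.141/57 = 0.020 kg m⁻⁴
  207–213 m: Δρ/Δz = 0.087/6 = 0.014 kg m⁻⁴
  213–230 m: Δρ/Δz = 0.475/17 = 0.028 kg m⁻⁴
The largest gradient is in the 213–230 m interval — the pycnocline.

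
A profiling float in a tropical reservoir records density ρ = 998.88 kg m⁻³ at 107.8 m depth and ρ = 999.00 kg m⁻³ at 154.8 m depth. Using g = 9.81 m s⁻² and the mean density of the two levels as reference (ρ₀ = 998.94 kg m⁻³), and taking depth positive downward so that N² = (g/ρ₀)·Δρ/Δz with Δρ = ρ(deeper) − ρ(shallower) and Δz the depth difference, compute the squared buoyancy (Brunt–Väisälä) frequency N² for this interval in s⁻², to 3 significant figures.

2.51 × 10⁻⁵ s⁻²

Δρ = 999.00 − 998.88 = 0.12 kg m⁻³ over Δz = 154.8 − 107.8 = 47 m.
N² = (9.81/998.94) × (0.12/47) = 2.5073 × 10⁻⁵ s⁻² ≈ 2.51 × 10⁻⁵ s⁻².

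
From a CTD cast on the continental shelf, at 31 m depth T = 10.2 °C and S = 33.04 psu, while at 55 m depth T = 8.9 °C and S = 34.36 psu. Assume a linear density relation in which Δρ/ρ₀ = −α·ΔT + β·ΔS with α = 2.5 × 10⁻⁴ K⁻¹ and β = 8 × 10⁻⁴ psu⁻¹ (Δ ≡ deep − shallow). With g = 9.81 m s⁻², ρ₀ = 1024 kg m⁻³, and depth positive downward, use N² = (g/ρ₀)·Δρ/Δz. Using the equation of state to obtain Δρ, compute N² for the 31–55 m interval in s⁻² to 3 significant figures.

5.64 × 10⁻⁴ s⁻²

ΔT = -1.3 K, ΔS = +1.32 psu (deep − shallow).
Δρ/ρ₀ = −αΔT + βΔS = 3.25 × 10⁻⁴ + 1.056 × 10⁻³ = 1.381 × 10⁻³, so Δρ ≈ 1.414 kg m⁻³.
N² = (g/ρ₀)·Δρ/Δz = g·(Δρ/ρ₀)/Δz = 9.81 × 1.381 × 10⁻³ / 24 = 5.6448 × 10⁻⁴ s⁻² ≈ 5.64 × 10⁻⁴ s⁻².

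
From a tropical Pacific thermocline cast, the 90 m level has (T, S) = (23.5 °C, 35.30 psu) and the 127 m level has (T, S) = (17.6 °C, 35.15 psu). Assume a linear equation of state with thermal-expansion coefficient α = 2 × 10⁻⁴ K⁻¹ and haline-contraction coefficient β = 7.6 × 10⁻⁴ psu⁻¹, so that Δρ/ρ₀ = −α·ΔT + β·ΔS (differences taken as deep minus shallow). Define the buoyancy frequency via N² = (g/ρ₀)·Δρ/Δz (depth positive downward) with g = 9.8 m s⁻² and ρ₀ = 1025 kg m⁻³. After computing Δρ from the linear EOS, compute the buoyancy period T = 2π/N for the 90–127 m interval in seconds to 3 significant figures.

374 s

ΔT = -5.9 K, ΔS = -0.15 psu (deep − shallow).
Δρ/ρ₀ = −αΔT + βΔS = 1.18 × 10⁻³ − 1.14 × 10⁻⁴ = 1.066 × 10⁻³, so Δρ ≈ 1.093 kg m⁻³.
N² = (g/ρ₀)·Δρ/Δz = g·(Δρ/ρ₀)/Δz = 9.8 × 1.066 × 10⁻³ / 37 = 2.8235 × 10⁻⁴ s⁻².
N = √(2.8235 × 10⁻⁴) = 0.016803 rad s⁻¹ → T = 2π/N = 373.93 s ≈ 374 s.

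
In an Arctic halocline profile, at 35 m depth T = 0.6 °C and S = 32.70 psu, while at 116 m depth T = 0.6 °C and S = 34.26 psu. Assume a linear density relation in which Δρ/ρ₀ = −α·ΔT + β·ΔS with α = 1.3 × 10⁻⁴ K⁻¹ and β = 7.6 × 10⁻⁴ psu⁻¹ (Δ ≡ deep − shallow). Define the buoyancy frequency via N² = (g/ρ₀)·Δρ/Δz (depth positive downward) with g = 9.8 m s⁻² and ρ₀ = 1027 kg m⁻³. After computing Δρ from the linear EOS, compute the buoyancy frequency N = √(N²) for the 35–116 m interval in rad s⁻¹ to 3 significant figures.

0.0120 rad s⁻¹

ΔT = +0.0 K, ΔS = +1.56 psu (deep − shallow).
Δρ/ρ₀ = −αΔT + βΔS = 0 + 1.1856 × 10⁻³ = 1.1856 × 10⁻³, so Δρ ≈ 1.218 kg m⁻³.
N² = (g/ρ₀)·Δρ/Δz = g·(Δρ/ρ₀)/Δz = 9.8 × 1.1856 × 10⁻³ / 81 = 1.4344 × 10⁻⁴ s⁻².
N = √(1.4344 × 10⁻⁴) = 0.011977 rad s⁻¹ ≈ 0.0120 rad s⁻¹.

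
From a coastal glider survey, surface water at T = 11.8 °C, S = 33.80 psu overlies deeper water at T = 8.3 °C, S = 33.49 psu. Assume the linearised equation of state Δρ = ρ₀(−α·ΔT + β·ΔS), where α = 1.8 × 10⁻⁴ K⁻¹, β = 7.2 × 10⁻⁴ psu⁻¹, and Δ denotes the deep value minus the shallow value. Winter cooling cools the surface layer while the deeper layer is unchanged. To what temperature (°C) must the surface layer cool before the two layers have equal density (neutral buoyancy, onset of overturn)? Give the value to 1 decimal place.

Neutral buoyancy requires Δρ = 0, i.e. −α(T_deep − T_surf′) + β(S_deep − S_surf) = 0.
T_surf′ = T_deep − (β/α)·ΔS = 8.3 − (7.2 × 10⁻⁴/1.8 × 10⁻⁴)·(-0.31) = 9.540 °C.
Cooling required: 11.8 − (9.540) = 2.260 °C.

9.5 °C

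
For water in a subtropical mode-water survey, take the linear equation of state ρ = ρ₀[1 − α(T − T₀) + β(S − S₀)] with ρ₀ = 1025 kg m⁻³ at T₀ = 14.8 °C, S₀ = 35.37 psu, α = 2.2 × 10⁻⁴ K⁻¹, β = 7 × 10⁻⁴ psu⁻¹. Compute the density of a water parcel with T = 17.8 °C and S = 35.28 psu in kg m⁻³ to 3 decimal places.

T − T₀ = +3.0 K, S − S₀ = -0.09 psu.
Bracket = 1 − α·(+3.0) + β·(-0.09) = 1 + (-7.23 × 10⁻⁴) = 0.9992770.
ρ = 1025 × 0.9992770 = 1024.259 kg m⁻³.

1024.259 kg m⁻³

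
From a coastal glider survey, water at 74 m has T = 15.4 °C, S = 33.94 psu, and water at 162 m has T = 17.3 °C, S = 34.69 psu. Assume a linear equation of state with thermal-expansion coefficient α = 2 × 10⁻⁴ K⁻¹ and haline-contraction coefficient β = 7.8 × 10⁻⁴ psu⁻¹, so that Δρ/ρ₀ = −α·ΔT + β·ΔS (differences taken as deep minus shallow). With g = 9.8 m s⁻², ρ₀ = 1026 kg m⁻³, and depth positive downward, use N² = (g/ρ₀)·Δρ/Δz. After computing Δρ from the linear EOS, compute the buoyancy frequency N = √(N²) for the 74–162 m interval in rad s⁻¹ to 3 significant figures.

4.78 × 10⁻³ rad s⁻¹

ΔT = +1.9 K, ΔS = +0.75 psu (deep − shallow).
Δρ/ρ₀ = −αΔT + βΔS = -3.80 × 10⁻⁴ + 5.85 × 10⁻⁴ = 2.05 × 10⁻⁴, so Δρ ≈ 0.2103 kg m⁻³.
N² = (g/ρ₀)·Δρ/Δz = g·(Δρ/ρ₀)/Δz = 9.8 × 2.05 × 10⁻⁴ / 88 = 2.2830 × 10⁻⁵ s⁻².
N = √(2.2830 × 10⁻⁵) = 4.7781 × 10⁻³ rad s⁻¹ ≈ 4.78 × 10⁻³ rad s⁻¹.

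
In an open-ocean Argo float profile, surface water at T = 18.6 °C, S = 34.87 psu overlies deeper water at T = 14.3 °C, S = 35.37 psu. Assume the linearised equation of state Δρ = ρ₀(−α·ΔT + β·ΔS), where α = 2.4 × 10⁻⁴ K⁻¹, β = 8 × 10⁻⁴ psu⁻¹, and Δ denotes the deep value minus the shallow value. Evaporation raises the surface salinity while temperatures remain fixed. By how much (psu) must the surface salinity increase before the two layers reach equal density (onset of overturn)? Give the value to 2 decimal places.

Neutral buoyancy requires −α(T_deep − T_surf) + β(S_deep − S_surf′) = 0.
S_surf′ = S_deep − (α/β)·ΔT = 35.37 − (2.4 × 10⁻⁴/8 × 10⁻⁴)·(-4.3) = 36.6600 psu.
Increase required: 36.6600 − 34.87 = 1.7900 psu.

1.79 psu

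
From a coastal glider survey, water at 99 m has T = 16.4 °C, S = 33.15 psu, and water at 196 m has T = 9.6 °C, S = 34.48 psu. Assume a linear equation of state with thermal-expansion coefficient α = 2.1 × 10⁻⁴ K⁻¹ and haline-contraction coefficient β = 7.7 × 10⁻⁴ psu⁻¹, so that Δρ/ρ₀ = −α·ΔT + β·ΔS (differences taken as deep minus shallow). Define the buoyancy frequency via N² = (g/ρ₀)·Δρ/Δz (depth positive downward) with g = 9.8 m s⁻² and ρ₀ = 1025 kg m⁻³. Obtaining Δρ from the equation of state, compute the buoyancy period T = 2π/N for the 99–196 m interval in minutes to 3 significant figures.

6.65 min

ΔT = -6.8 K, ΔS = +1.33 psu (deep − shallow).
Δρ/ρ₀ = −αΔT + βΔS = 1.428 × 10⁻³ + 1.0241 × 10⁻³ = 2.4521 × 10⁻³, so Δρ ≈ 2.513 kg m⁻³.
N² = (g/ρ₀)·Δρ/Δz = g·(Δρ/ρ₀)/Δz = 9.8 × 2.4521 × 10⁻³ / 97 = 2.4774 × 10⁻⁴ s⁻².
N = √(2.4774 × 10⁻⁴) = 0.015740 rad s⁻¹ → T = 2π/N = 399.19 s = 6.6532 min ≈ 6.65 min.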